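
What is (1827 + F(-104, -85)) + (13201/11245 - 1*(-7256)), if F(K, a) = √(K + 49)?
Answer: 102151536/11245 + I*√55 ≈ 9084.2 + 7.4162*I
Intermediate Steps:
F(K, a) = √(49 + K)
(1827 + F(-104, -85)) + (13201/11245 - 1*(-7256)) = (1827 + √(49 - 104)) + (13201/11245 - 1*(-7256)) = (1827 + √(-55)) + (13201*(1/11245) + 7256) = (1827 + I*√55) + (13201/11245 + 7256) = (1827 + I*√55) + 81606921/11245 = 102151536/11245 + I*√55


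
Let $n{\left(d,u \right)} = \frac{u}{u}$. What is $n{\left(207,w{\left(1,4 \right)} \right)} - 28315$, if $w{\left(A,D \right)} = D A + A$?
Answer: $-28314$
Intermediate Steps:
$w{\left(A,D \right)} = A + A D$ ($w{\left(A,D \right)} = A D + A = A + A D$)
$n{\left(d,u \right)} = 1$
$n{\left(207,w{\left(1,4 \right)} \right)} - 28315 = 1 - 28315 = -28314$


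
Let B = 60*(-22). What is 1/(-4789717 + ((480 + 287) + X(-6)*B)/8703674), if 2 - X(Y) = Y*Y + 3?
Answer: -8703674/41688135270651 ≈ -2.0878e-7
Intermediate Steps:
B = -1320
X(Y) = -1 - Y² (X(Y) = 2 - (Y*Y + 3) = 2 - (Y² + 3) = 2 - (3 + Y²) = 2 + (-3 - Y²) = -1 - Y²)
1/(-4789717 + ((480 + 287) + X(-6)*B)/8703674) = 1/(-4789717 + ((480 + 287) + (-1 - 1*(-6)²)*(-1320))/8703674) = 1/(-4789717 + (767 + (-1 - 1*36)*(-1320))*(1/8703674)) = 1/(-4789717 + (767 + (-1 - 36)*(-1320))*(1/8703674)) = 1/(-4789717 + (767 - 37*(-1320))*(1/8703674)) = 1/(-4789717 + (767 + 48840)*(1/8703674)) = 1/(-4789717 + 49607*(1/8703674)) = 1/(-4789717 + 49607/8703674) = 1/(-41688135270651/8703674) = -8703674/41688135270651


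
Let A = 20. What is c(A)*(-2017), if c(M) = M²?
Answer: -806800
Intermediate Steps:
c(A)*(-2017) = 20²*(-2017) = 400*(-2017) = -806800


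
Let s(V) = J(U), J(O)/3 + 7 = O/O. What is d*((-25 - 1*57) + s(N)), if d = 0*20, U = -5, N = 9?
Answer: 0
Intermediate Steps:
J(O) = -18 (J(O) = -21 + 3*(O/O) = -21 + 3*1 = -21 + 3 = -18)
d = 0
s(V) = -18
d*((-25 - 1*57) + s(N)) = 0*((-25 - 1*57) - 18) = 0*((-25 - 57) - 18) = 0*(-82 - 18) = 0*(-100) = 0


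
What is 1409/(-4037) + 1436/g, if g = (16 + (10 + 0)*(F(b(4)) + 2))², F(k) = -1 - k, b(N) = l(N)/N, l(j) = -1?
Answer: 18610687/13116213 ≈ 1.4189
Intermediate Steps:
b(N) = -1/N
g = 3249/4 (g = (16 + (10 + 0)*((-1 - (-1)/4) + 2))² = (16 + 10*((-1 - (-1)/4) + 2))² = (16 + 10*((-1 - 1*(-¼)) + 2))² = (16 + 10*((-1 + ¼) + 2))² = (16 + 10*(-¾ + 2))² = (16 + 10*(5/4))² = (16 + 25/2)² = (57/2)² = 3249/4 ≈ 812.25)
1409/(-4037) + 1436/g = 1409/(-4037) + 1436/(3249/4) = 1409*(-1/4037) + 1436*(4/3249) = -1409/4037 + 5744/3249 = 18610687/13116213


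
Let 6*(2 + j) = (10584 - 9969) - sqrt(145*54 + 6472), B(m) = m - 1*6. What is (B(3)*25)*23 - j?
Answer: -3651/2 + sqrt(14302)/6 ≈ -1805.6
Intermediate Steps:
B(m) = -6 + m (B(m) = m - 6 = -6 + m)
j = 201/2 - sqrt(14302)/6 (j = -2 + ((10584 - 9969) - sqrt(145*54 + 6472))/6 = -2 + (615 - sqrt(7830 + 6472))/6 = -2 + (615 - sqrt(14302))/6 = -2 + (205/2 - sqrt(14302)/6) = 201/2 - sqrt(14302)/6 ≈ 80.568)
(B(3)*25)*23 - j = ((-6 + 3)*25)*23 - (201/2 - sqrt(14302)/6) = -3*25*23 + (-201/2 + sqrt(14302)/6) = -75*23 + (-201/2 + sqrt(14302)/6) = -1725 + (-201/2 + sqrt(14302)/6) = -3651/2 + sqrt(14302)/6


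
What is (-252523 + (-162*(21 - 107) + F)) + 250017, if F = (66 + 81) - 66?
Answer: 11507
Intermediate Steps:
F = 81 (F = 147 - 66 = 81)
(-252523 + (-162*(21 - 107) + F)) + 250017 = (-252523 + (-162*(21 - 107) + 81)) + 250017 = (-252523 + (-162*(-86) + 81)) + 250017 = (-252523 + (13932 + 81)) + 250017 = (-252523 + 14013) + 250017 = -238510 + 250017 = 11507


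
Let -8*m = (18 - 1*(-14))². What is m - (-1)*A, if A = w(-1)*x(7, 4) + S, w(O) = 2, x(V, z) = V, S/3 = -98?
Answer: -408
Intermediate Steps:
S = -294 (S = 3*(-98) = -294)
A = -280 (A = 2*7 - 294 = 14 - 294 = -280)
m = -128 (m = -(18 - 1*(-14))²/8 = -(18 + 14)²/8 = -⅛*32² = -⅛*1024 = -128)
m - (-1)*A = -128 - (-1)*(-280) = -128 - 1*280 = -128 - 280 = -408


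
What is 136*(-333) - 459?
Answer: -45747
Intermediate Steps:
136*(-333) - 459 = -45288 - 459 = -45747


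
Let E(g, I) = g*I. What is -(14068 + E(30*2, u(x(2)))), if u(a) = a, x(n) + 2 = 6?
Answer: -14308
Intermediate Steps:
x(n) = 4 (x(n) = -2 + 6 = 4)
E(g, I) = I*g
-(14068 + E(30*2, u(x(2)))) = -(14068 + 4*(30*2)) = -(14068 + 4*60) = -(14068 + 240) = -1*14308 = -14308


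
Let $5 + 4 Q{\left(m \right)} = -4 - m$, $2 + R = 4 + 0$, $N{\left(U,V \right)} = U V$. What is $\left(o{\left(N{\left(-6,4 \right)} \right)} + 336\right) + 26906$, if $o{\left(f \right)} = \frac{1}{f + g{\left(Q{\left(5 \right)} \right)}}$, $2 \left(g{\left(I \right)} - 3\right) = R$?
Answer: $\frac{544839}{20} \approx 27242.0$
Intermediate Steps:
$R = 2$ ($R = -2 + \left(4 + 0\right) = -2 + 4 = 2$)
$Q{\left(m \right)} = - \frac{9}{4} - \frac{m}{4}$ ($Q{\left(m \right)} = - \frac{5}{4} + \frac{-4 - m}{4} = - \frac{5}{4} - \left(1 + \frac{m}{4}\right) = - \frac{9}{4} - \frac{m}{4}$)
$g{\left(I \right)} = 4$ ($g{\left(I \right)} = 3 + \frac{1}{2} \cdot 2 = 3 + 1 = 4$)
$o{\left(f \right)} = \frac{1}{4 + f}$ ($o{\left(f \right)} = \frac{1}{f + 4} = \frac{1}{4 + f}$)
$\left(o{\left(N{\left(-6,4 \right)} \right)} + 336\right) + 26906 = \left(\frac{1}{4 - 24} + 336\right) + 26906 = \left(\frac{1}{-20} + 336\right) + 26906 = \left(- \frac{1}{20} + 336\right) + 26906 = \frac{6719}{20} + 26906 = \frac{544839}{20}$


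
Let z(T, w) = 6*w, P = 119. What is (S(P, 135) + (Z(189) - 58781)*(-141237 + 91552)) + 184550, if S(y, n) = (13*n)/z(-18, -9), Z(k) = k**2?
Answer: 2291841235/2 ≈ 1.1459e+9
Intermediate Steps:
S(y, n) = -13*n/54 (S(y, n) = (13*n)/((6*(-9))) = (13*n)/(-54) = (13*n)*(-1/54) = -13*n/54)
(S(P, 135) + (Z(189) - 58781)*(-141237 + 91552)) + 184550 = (-13/54*135 + (189**2 - 58781)*(-141237 + 91552)) + 184550 = (-65/2 + (35721 - 58781)*(-49685)) + 184550 = (-65/2 - 23060*(-49685)) + 184550 = (-65/2 + 1145736100) + 184550 = 2291472135/2 + 184550 = 2291841235/2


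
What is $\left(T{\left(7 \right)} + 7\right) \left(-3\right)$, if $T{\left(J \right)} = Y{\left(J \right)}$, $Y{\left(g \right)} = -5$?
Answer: $-6$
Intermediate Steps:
$T{\left(J \right)} = -5$
$\left(T{\left(7 \right)} + 7\right) \left(-3\right) = \left(-5 + 7\right) \left(-3\right) = 2 \left(-3\right) = -6$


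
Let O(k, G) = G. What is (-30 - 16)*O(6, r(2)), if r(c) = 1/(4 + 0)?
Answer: -23/2 ≈ -11.500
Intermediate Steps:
r(c) = 1/4
(-30 - 16)*O(6, r(2)) = (-30 - 16)*(1/4) = -46*1/4 = -23/2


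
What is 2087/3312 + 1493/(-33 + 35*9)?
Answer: 922225/155664 ≈ 5.9245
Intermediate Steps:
2087/3312 + 1493/(-33 + 35*9) = 2087*(1/3312) + 1493/(-33 + 315) = 2087/3312 + 1493/282 = 922225/155664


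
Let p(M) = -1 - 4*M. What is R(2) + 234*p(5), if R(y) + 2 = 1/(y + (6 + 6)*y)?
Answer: -127815/26 ≈ -4916.0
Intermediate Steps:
R(y) = -2 + 1/(13*y) (R(y) = -2 + 1/(y + (6 + 6)*y) = -2 + 1/(y + 12*y) = -2 + 1/(13*y))
R(2) + 234*p(5) = (-2 + (1/13)/2) + 234*(-1 - 4*5) = (-2 + (1/13)*(1/2)) + 234*(-1 - 20) = (-2 + 1/26) + 234*(-21) = -51/26 - 4914 = -127815/26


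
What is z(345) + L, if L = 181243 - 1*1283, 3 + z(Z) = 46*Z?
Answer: 195827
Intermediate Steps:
z(Z) = -3 + 46*Z
L = 179960 (L = 181243 - 1283 = 179960)
z(345) + L = (-3 + 46*345) + 179960 = (-3 + 15870) + 179960 = 15867 + 179960 = 195827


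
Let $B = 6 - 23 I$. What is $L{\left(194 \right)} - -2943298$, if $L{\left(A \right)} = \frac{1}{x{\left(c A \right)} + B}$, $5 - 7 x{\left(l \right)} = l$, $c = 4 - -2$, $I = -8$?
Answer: $\frac{503303965}{171} \approx 2.9433 \cdot 10^{6}$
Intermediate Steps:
$c = 6$ ($c = 4 + 2 = 6$)
$B = 190$ ($B = 6 - -184 = 6 + 184 = 190$)
$x{\left(l \right)} = \frac{5}{7} - \frac{l}{7}$
$L{\left(A \right)} = \frac{1}{\frac{1335}{7} - \frac{6 A}{7}}$ ($L{\left(A \right)} = \frac{1}{\left(\frac{5}{7} - \frac{6 A}{7}\right) + 190} = \frac{1}{\frac{1335}{7} - \frac{6 A}{7}}$)
$L{\left(194 \right)} - -2943298 = - \frac{7}{-1335 + 6 \cdot 194} - -2943298 = - \frac{7}{-1335 + 1164} + 2943298 = - \frac{7}{-171} + 2943298 = \left(-7\right) \left(- \frac{1}{171}\right) + 2943298 = \frac{7}{171} + 2943298 = \frac{503303965}{171}$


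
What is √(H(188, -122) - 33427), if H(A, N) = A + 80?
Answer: I*√33159 ≈ 182.1*I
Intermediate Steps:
H(A, N) = 80 + A
√(H(188, -122) - 33427) = √((80 + 188) - 33427) = √(268 - 33427) = √(-33159) = I*√33159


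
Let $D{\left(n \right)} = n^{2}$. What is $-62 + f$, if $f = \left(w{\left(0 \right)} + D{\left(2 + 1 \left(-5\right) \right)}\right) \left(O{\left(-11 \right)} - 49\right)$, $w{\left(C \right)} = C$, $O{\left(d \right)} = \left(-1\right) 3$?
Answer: $-530$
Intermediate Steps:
$O{\left(d \right)} = -3$
$f = -468$ ($f = \left(0 + \left(2 + 1 \left(-5\right)\right)^{2}\right) \left(-3 - 49\right) = \left(0 + \left(2 - 5\right)^{2}\right) \left(-52\right) = \left(0 + \left(-3\right)^{2}\right) \left(-52\right) = \left(0 + 9\right) \left(-52\right) = 9 \left(-52\right) = -468$)
$-62 + f = -62 - 468 = -530$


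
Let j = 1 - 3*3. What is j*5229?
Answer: -41832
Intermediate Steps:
j = -8 (j = 1 - 9 = -8)
j*5229 = -8*5229 = -41832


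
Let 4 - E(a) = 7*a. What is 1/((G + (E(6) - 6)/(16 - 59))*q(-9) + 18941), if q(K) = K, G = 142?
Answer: 43/759113 ≈ 5.6645e-5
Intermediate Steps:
E(a) = 4 - 7*a
1/((G + (E(6) - 6)/(16 - 59))*q(-9) + 18941) = 1/((142 + ((4 - 7*6) - 6)/(16 - 59))*(-9) + 18941) = 1/((142 + ((4 - 42) - 6)/(-43))*(-9) + 18941) = 1/((142 + (-38 - 6)*(-1/43))*(-9) + 18941) = 1/((142 - 44*(-1/43))*(-9) + 18941) = 1/((142 + 44/43)*(-9) + 18941) = 1/((6150/43)*(-9) + 18941) = 1/(-55350/43 + 18941) = 1/(759113/43) = 43/759113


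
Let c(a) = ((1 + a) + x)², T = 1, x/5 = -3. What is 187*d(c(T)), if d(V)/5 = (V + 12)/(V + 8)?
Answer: 169235/177 ≈ 956.13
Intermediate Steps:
x = -15 (x = 5*(-3) = -15)
c(a) = (-14 + a)² (c(a) = ((1 + a) - 15)² = (-14 + a)²)
d(V) = 5*(12 + V)/(8 + V) (d(V) = 5*((V + 12)/(V + 8)) = 5*((12 + V)/(8 + V)) = 5*(12 + V)/(8 + V))
187*d(c(T)) = 187*(5*(12 + (-14 + 1)²)/(8 + (-14 + 1)²)) = 187*(5*(12 + (-13)²)/(8 + (-13)²)) = 187*(5*(12 + 169)/(8 + 169)) = 187*(5*181/177) = 187*(5*(1/177)*181) = 187*(905/177) = 169235/177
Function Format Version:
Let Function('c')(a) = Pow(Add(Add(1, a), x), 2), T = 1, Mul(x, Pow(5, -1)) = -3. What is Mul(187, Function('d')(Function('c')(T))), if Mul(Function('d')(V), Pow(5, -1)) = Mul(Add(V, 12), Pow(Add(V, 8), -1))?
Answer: Rational(169235, 177) ≈ 956.13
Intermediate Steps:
x = -15 (x = Mul(5, -3) = -15)
Function('c')(a) = Pow(Add(-14, a), 2) (Function('c')(a) = Pow(Add(Add(1, a), -15), 2) = Pow(Add(-14, a), 2))
Function('d')(V) = Mul(5, Pow(Add(8, V), -1), Add(12, V)) (Function('d')(V) = Mul(5, Mul(Add(V, 12), Pow(Add(V, 8), -1))) = Mul(5, Mul(Add(12, V), Pow(Add(8, V), -1))) = Mul(5, Mul(Pow(Add(8, V), -1), Add(12, V))) = Mul(5, Pow(Add(8, V), -1), Add(12, V)))
Mul(187, Function('d')(Function('c')(T))) = Mul(187, Mul(5, Pow(Add(8, Pow(Add(-14, 1), 2)), -1), Add(12, Pow(Add(-14, 1), 2)))) = Mul(187, Mul(5, Pow(Add(8, Pow(-13, 2)), -1), Add(12, Pow(-13, 2)))) = Mul(187, Mul(5, Pow(Add(8, 169), -1), Add(12, 169))) = Mul(187, Mul(5, Pow(177, -1), 181)) = Mul(187, Mul(5, Rational(1, 177), 181)) = Mul(187, Rational(905, 177)) = Rational(169235, 177)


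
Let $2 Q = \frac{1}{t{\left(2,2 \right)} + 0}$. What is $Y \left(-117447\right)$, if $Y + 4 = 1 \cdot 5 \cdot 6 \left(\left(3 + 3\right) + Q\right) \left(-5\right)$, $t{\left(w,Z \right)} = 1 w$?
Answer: $\frac{221152701}{2} \approx 1.1058 \cdot 10^{8}$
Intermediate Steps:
$t{\left(w,Z \right)} = w$
$Q = \frac{1}{4}$ ($Q = \frac{1}{2 \left(2 + 0\right)} = \frac{1}{2 \cdot 2} = \frac{1}{2} \cdot \frac{1}{2} = \frac{1}{4} \approx 0.25$)
$Y = - \frac{1883}{2}$ ($Y = -4 + 1 \cdot 5 \cdot 6 \left(\left(3 + 3\right) + \frac{1}{4}\right) \left(-5\right) = -4 + 1 \cdot 30 \left(6 + \frac{1}{4}\right) \left(-5\right) = -4 + 1 \cdot 30 \cdot \frac{25}{4} \left(-5\right) = -4 + 1 \cdot \frac{375}{2} \left(-5\right) = -4 + \frac{375}{2} \left(-5\right) = -4 - \frac{1875}{2} = - \frac{1883}{2} \approx -941.5$)
$Y \left(-117447\right) = \left(- \frac{1883}{2}\right) \left(-117447\right) = \frac{221152701}{2}$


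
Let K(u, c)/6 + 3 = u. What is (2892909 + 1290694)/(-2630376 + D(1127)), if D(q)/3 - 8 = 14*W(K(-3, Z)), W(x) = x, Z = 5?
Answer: -4183603/2631864 ≈ -1.5896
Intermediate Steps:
K(u, c) = -18 + 6*u
D(q) = -1488 (D(q) = 24 + 3*(14*(-18 + 6*(-3))) = 24 + 3*(14*(-18 - 18)) = 24 + 3*(14*(-36)) = 24 + 3*(-504) = 24 - 1512 = -1488)
(2892909 + 1290694)/(-2630376 + D(1127)) = (2892909 + 1290694)/(-2630376 - 1488) = 4183603/(-2631864) = 4183603*(-1/2631864) = -4183603/2631864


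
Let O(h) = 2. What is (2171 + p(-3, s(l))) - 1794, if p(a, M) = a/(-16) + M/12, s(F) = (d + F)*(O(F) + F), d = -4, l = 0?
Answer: 18073/48 ≈ 376.52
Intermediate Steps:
s(F) = (-4 + F)*(2 + F)
p(a, M) = -a/16 + M/12 (p(a, M) = a*(-1/16) + M*(1/12) = -a/16 + M/12)
(2171 + p(-3, s(l))) - 1794 = (2171 + (-1/16*(-3) + (-8 + 0² - 2*0)/12)) - 1794 = (2171 + (3/16 + (-8 + 0 + 0)/12)) - 1794 = (2171 + (3/16 + (1/12)*(-8))) - 1794 = (2171 + (3/16 - ⅔)) - 1794 = (2171 - 23/48) - 1794 = 104185/48 - 1794 = 18073/48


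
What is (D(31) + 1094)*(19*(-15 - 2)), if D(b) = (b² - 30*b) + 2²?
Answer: -364667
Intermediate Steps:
D(b) = 4 + b² - 30*b (D(b) = (b² - 30*b) + 4 = 4 + b² - 30*b)
(D(31) + 1094)*(19*(-15 - 2)) = ((4 + 31² - 30*31) + 1094)*(19*(-15 - 2)) = ((4 + 961 - 930) + 1094)*(19*(-17)) = (35 + 1094)*(-323) = 1129*(-323) = -364667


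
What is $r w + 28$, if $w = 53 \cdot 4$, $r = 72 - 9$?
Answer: $13384$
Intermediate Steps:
$r = 63$ ($r = 72 - 9 = 63$)
$w = 212$
$r w + 28 = 63 \cdot 212 + 28 = 13356 + 28 = 13384$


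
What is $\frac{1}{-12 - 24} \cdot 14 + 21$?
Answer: $\frac{371}{18} \approx 20.611$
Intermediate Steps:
$\frac{1}{-12 - 24} \cdot 14 + 21 = \frac{1}{-36} \cdot 14 + 21 = \left(- \frac{1}{36}\right) 14 + 21 = - \frac{7}{18} + 21 = \frac{371}{18}$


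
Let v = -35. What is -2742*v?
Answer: 95970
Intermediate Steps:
-2742*v = -2742*(-35) = 95970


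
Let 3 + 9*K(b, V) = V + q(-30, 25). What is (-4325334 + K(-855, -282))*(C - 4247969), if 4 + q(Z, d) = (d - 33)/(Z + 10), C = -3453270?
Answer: 499660167628349/15 ≈ 3.3311e+13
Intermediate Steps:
q(Z, d) = -4 + (-33 + d)/(10 + Z) (q(Z, d) = -4 + (d - 33)/(Z + 10) = -4 + (-33 + d)/(10 + Z))
K(b, V) = -11/15 + V/9 (K(b, V) = -⅓ + (V + (-73 + 25 - 4*(-30))/(10 - 30))/9 = -⅓ + (V + (-73 + 25 + 120)/(-20))/9 = -⅓ + (V - 1/20*72)/9 = -⅓ + (V - 18/5)/9 = -⅓ + (-18/5 + V)/9 = -⅓ + (-⅖ + V/9) = -11/15 + V/9)
(-4325334 + K(-855, -282))*(C - 4247969) = (-4325334 + (-11/15 + (⅑)*(-282)))*(-3453270 - 4247969) = (-4325334 + (-11/15 - 94/3))*(-7701239) = (-4325334 - 481/15)*(-7701239) = -64880491/15*(-7701239) = 499660167628349/15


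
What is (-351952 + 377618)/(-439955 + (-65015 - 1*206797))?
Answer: -25666/711767 ≈ -0.036060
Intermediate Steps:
(-351952 + 377618)/(-439955 + (-65015 - 1*206797)) = 25666/(-439955 + (-65015 - 206797)) = 25666/(-439955 - 271812) = 25666/(-711767) = 25666*(-1/711767) = -25666/711767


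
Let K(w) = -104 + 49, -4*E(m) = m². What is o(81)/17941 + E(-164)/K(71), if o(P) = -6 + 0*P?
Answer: 10966814/89705 ≈ 122.25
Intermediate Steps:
E(m) = -m²/4
K(w) = -55
o(P) = -6 (o(P) = -6 + 0 = -6)
o(81)/17941 + E(-164)/K(71) = -6/17941 - ¼*(-164)²/(-55) = -6*1/17941 - ¼*26896*(-1/55) = -6/17941 - 6724*(-1/55) = -6/17941 + 6724/55 = 10966814/89705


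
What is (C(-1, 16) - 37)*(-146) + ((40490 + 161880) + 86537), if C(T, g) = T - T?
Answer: 294309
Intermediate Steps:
C(T, g) = 0
(C(-1, 16) - 37)*(-146) + ((40490 + 161880) + 86537) = (0 - 37)*(-146) + ((40490 + 161880) + 86537) = -37*(-146) + (202370 + 86537) = 5402 + 288907 = 294309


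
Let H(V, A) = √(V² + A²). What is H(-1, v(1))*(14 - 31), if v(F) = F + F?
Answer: -17*√5 ≈ -38.013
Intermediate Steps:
v(F) = 2*F
H(V, A) = √(A² + V²)
H(-1, v(1))*(14 - 31) = √((2*1)² + (-1)²)*(14 - 31) = √(2² + 1)*(-17) = √(4 + 1)*(-17) = √5*(-17) = -17*√5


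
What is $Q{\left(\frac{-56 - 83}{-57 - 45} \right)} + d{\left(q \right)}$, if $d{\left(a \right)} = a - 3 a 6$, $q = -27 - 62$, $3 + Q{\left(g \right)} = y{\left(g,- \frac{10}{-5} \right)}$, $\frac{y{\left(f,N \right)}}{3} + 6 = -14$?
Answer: $1450$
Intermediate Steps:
$y{\left(f,N \right)} = -60$ ($y{\left(f,N \right)} = -18 + 3 \left(-14\right) = -18 - 42 = -60$)
$Q{\left(g \right)} = -63$ ($Q{\left(g \right)} = -3 - 60 = -63$)
$q = -89$ ($q = -27 - 62 = -89$)
$d{\left(a \right)} = - 17 a$ ($d{\left(a \right)} = a - 18 a = - 17 a$)
$Q{\left(\frac{-56 - 83}{-57 - 45} \right)} + d{\left(q \right)} = -63 - -1513 = -63 + 1513 = 1450$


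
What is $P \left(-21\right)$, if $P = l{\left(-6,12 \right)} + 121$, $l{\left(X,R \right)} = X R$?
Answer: $-1029$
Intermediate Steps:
$l{\left(X,R \right)} = R X$
$P = 49$ ($P = 12 \left(-6\right) + 121 = -72 + 121 = 49$)
$P \left(-21\right) = 49 \left(-21\right) = -1029$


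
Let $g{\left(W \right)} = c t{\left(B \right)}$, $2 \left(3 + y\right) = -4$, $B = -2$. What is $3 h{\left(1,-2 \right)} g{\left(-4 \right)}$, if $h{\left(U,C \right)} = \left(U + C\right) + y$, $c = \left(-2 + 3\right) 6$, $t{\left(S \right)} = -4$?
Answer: $432$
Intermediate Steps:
$c = 6$ ($c = 1 \cdot 6 = 6$)
$y = -5$ ($y = -3 + \frac{1}{2} \left(-4\right) = -3 - 2 = -5$)
$g{\left(W \right)} = -24$ ($g{\left(W \right)} = 6 \left(-4\right) = -24$)
$h{\left(U,C \right)} = -5 + C + U$ ($h{\left(U,C \right)} = \left(U + C\right) - 5 = \left(C + U\right) - 5 = -5 + C + U$)
$3 h{\left(1,-2 \right)} g{\left(-4 \right)} = 3 \left(-5 - 2 + 1\right) \left(-24\right) = 3 \left(-6\right) \left(-24\right) = \left(-18\right) \left(-24\right) = 432$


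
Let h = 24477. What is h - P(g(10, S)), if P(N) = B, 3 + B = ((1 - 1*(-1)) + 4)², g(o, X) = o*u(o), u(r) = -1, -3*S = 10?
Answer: 24444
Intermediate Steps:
S = -10/3 (S = -⅓*10 = -10/3 ≈ -3.3333)
g(o, X) = -o (g(o, X) = o*(-1) = -o)
B = 33 (B = -3 + ((1 - 1*(-1)) + 4)² = -3 + ((1 + 1) + 4)² = -3 + (2 + 4)² = -3 + 6² = -3 + 36 = 33)
P(N) = 33
h - P(g(10, S)) = 24477 - 1*33 = 24477 - 33 = 24444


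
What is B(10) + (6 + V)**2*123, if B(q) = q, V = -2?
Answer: 1978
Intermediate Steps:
B(10) + (6 + V)**2*123 = 10 + (6 - 2)**2*123 = 10 + 4**2*123 = 10 + 16*123 = 10 + 1968 = 1978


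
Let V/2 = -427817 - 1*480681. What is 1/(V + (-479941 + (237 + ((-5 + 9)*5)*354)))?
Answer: -1/2289620 ≈ -4.3675e-7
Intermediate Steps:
V = -1816996 (V = 2*(-427817 - 1*480681) = 2*(-427817 - 480681) = 2*(-908498) = -1816996)
1/(V + (-479941 + (237 + ((-5 + 9)*5)*354))) = 1/(-1816996 + (-479941 + (237 + ((-5 + 9)*5)*354))) = 1/(-1816996 + (-479941 + (237 + (4*5)*354))) = 1/(-1816996 + (-479941 + (237 + 20*354))) = 1/(-1816996 + (-479941 + (237 + 7080))) = 1/(-1816996 + (-479941 + 7317)) = 1/(-1816996 - 472624) = 1/(-2289620) = -1/2289620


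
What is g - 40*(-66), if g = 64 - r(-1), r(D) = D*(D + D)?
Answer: 2702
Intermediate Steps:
r(D) = 2*D² (r(D) = D*(2*D) = 2*D²)
g = 62 (g = 64 - 2*(-1)² = 64 - 2 = 62)
g - 40*(-66) = 62 - 40*(-66) = 62 + 2640 = 2702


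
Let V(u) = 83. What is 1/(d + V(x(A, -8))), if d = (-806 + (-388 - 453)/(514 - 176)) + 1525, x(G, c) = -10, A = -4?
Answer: 338/270235 ≈ 0.0012508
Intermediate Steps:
d = 242181/338 (d = (-806 - 841/338) + 1525 = -273269/338 + 1525 = 242181/338 ≈ 716.51)
1/(d + V(x(A, -8))) = 1/(242181/338 + 83) = 1/(270235/338) = 338/270235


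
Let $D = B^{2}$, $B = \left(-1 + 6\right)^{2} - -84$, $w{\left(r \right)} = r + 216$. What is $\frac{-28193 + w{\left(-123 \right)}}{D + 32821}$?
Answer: $- \frac{14050}{22351} \approx -0.62861$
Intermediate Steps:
$w{\left(r \right)} = 216 + r$
$B = 109$ ($B = 5^{2} + 84 = 25 + 84 = 109$)
$D = 11881$ ($D = 109^{2} = 11881$)
$\frac{-28193 + w{\left(-123 \right)}}{D + 32821} = \frac{-28193 + \left(216 - 123\right)}{11881 + 32821} = \frac{-28193 + 93}{44702} = \left(-28100\right) \frac{1}{44702} = - \frac{14050}{22351}$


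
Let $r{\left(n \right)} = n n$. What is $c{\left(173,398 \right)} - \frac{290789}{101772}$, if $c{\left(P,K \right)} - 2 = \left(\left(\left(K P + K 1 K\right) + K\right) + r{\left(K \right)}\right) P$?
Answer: $\frac{6797186922115}{101772} \approx 6.6788 \cdot 10^{7}$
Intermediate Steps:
$r{\left(n \right)} = n^{2}$
$c{\left(P,K \right)} = 2 + P \left(K + 2 K^{2} + K P\right)$ ($c{\left(P,K \right)} = 2 + \left(\left(\left(K P + K 1 K\right) + K\right) + K^{2}\right) P = 2 + \left(\left(\left(K P + K K\right) + K\right) + K^{2}\right) P = 2 + \left(\left(\left(K P + K^{2}\right) + K\right) + K^{2}\right) P = 2 + \left(\left(\left(K^{2} + K P\right) + K\right) + K^{2}\right) P = 2 + \left(\left(K + K^{2} + K P\right) + K^{2}\right) P = 2 + \left(K + 2 K^{2} + K P\right) P = 2 + P \left(K + 2 K^{2} + K P\right)$)
$c{\left(173,398 \right)} - \frac{290789}{101772} = \left(2 + 398 \cdot 173 + 398 \cdot 173^{2} + 2 \cdot 173 \cdot 398^{2}\right) - \frac{290789}{101772} = \left(2 + 68854 + 398 \cdot 29929 + 2 \cdot 173 \cdot 158404\right) - 290789 \cdot \frac{1}{101772} = \left(2 + 68854 + 11911742 + 54807784\right) - \frac{290789}{101772} = 66788382 - \frac{290789}{101772} = \frac{6797186922115}{101772}$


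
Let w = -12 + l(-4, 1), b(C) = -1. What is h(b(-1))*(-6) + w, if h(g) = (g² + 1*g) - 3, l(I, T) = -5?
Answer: 1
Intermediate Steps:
h(g) = -3 + g + g² (h(g) = (g² + g) - 3 = (g + g²) - 3 = -3 + g + g²)
w = -17 (w = -12 - 5 = -17)
h(b(-1))*(-6) + w = (-3 - 1 + (-1)²)*(-6) - 17 = (-3 - 1 + 1)*(-6) - 17 = -3*(-6) - 17 = 18 - 17 = 1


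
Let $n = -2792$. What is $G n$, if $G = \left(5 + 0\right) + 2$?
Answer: $-19544$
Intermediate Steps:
$G = 7$ ($G = 5 + 2 = 7$)
$G n = 7 \left(-2792\right) = -19544$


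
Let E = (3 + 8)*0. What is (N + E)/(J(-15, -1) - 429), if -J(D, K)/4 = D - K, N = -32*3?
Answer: 96/373 ≈ 0.25737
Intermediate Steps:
N = -96
J(D, K) = -4*D + 4*K (J(D, K) = -4*(D - K) = -4*D + 4*K)
E = 0 (E = 11*0 = 0)
(N + E)/(J(-15, -1) - 429) = (-96 + 0)/((-4*(-15) + 4*(-1)) - 429) = -96/((60 - 4) - 429) = -96/(56 - 429) = -96/(-373) = -96*(-1/373) = 96/373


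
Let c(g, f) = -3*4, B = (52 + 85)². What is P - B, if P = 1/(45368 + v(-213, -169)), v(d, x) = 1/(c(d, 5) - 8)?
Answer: -17030221051/907359 ≈ -18769.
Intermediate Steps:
B = 18769 (B = 137² = 18769)
c(g, f) = -12
v(d, x) = -1/20 (v(d, x) = 1/(-12 - 8) = 1/(-20) = -1/20)
P = 20/907359 (P = 1/(45368 - 1/20) = 1/(907359/20) = 20/907359 ≈ 2.2042e-5)
P - B = 20/907359 - 1*18769 = 20/907359 - 18769 = -17030221051/907359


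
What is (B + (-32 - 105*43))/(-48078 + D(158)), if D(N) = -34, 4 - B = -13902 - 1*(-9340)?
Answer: -19/48112 ≈ -0.00039491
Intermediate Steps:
B = 4566 (B = 4 - (-13902 - 1*(-9340)) = 4 - (-13902 + 9340) = 4 - 1*(-4562) = 4 + 4562 = 4566)
(B + (-32 - 105*43))/(-48078 + D(158)) = (4566 + (-32 - 105*43))/(-48078 - 34) = (4566 + (-32 - 4515))/(-48112) = (4566 - 4547)*(-1/48112) = 19*(-1/48112) = -19/48112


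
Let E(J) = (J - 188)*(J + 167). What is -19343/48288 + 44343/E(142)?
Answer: -402696031/114394272 ≈ -3.5202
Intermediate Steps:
E(J) = (-188 + J)*(167 + J)
-19343/48288 + 44343/E(142) = -19343/48288 + 44343/(-31396 + 142² - 21*142) = -19343*1/48288 + 44343/(-31396 + 20164 - 2982) = -19343/48288 + 44343/(-14214) = -19343/48288 + 44343*(-1/14214) = -19343/48288 - 14781/4738 = -402696031/114394272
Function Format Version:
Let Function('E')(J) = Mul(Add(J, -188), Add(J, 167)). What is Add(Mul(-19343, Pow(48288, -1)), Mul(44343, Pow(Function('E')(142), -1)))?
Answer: Rational(-402696031, 114394272) ≈ -3.5202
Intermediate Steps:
Function('E')(J) = Mul(Add(-188, J), Add(167, J))
Add(Mul(-19343, Pow(48288, -1)), Mul(44343, Pow(Function('E')(142), -1))) = Add(Mul(-19343, Pow(48288, -1)), Mul(44343, Pow(Add(-31396, Pow(142, 2), Mul(-21, 142)), -1))) = Add(Mul(-19343, Rational(1, 48288)), Mul(44343, Pow(Add(-31396, 20164, -2982), -1))) = Add(Rational(-19343, 48288), Mul(44343, Pow(-14214, -1))) = Add(Rational(-19343, 48288), Mul(44343, Rational(-1, 14214))) = Add(Rational(-19343, 48288), Rational(-14781, 4738)) = Rational(-402696031, 114394272)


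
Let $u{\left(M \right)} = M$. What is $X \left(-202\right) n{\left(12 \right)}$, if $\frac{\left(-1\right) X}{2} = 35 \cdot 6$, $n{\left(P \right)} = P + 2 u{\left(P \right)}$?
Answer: $3054240$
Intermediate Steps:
$n{\left(P \right)} = 3 P$ ($n{\left(P \right)} = P + 2 P = 3 P$)
$X = -420$ ($X = - 2 \cdot 35 \cdot 6 = \left(-2\right) 210 = -420$)
$X \left(-202\right) n{\left(12 \right)} = \left(-420\right) \left(-202\right) 3 \cdot 12 = 84840 \cdot 36 = 3054240$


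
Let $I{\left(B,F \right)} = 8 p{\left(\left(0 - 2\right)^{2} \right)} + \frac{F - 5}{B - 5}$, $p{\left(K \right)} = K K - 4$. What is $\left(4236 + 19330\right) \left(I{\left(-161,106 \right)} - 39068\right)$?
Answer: $- \frac{76229564699}{83} \approx -9.1843 \cdot 10^{8}$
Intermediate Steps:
$p{\left(K \right)} = -4 + K^{2}$ ($p{\left(K \right)} = K^{2} - 4 = -4 + K^{2}$)
$I{\left(B,F \right)} = 96 + \frac{-5 + F}{-5 + B}$ ($I{\left(B,F \right)} = 8 \left(-4 + \left(\left(0 - 2\right)^{2}\right)^{2}\right) + \frac{F - 5}{B - 5} = 8 \left(-4 + \left(\left(-2\right)^{2}\right)^{2}\right) + \frac{-5 + F}{-5 + B} = 8 \left(-4 + 4^{2}\right) + \frac{-5 + F}{-5 + B} = 8 \left(-4 + 16\right) + \frac{-5 + F}{-5 + B} = 8 \cdot 12 + \frac{-5 + F}{-5 + B} = 96 + \frac{-5 + F}{-5 + B}$)
$\left(4236 + 19330\right) \left(I{\left(-161,106 \right)} - 39068\right) = \left(4236 + 19330\right) \left(\frac{-485 + 106 + 96 \left(-161\right)}{-5 - 161} - 39068\right) = 23566 \left(\frac{-485 + 106 - 15456}{-166} - 39068\right) = 23566 \left(\left(- \frac{1}{166}\right) \left(-15835\right) - 39068\right) = 23566 \left(\frac{15835}{166} - 39068\right) = 23566 \left(- \frac{6469453}{166}\right) = - \frac{76229564699}{83}$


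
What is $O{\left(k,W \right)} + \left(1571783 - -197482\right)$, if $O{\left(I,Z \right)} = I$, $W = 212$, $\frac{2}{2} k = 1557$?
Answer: $1770822$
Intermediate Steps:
$k = 1557$
$O{\left(k,W \right)} + \left(1571783 - -197482\right) = 1557 + \left(1571783 - -197482\right) = 1557 + \left(1571783 + 197482\right) = 1557 + 1769265 = 1770822$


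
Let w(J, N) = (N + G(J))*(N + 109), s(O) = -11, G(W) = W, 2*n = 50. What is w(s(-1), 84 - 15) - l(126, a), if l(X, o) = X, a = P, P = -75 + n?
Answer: 10198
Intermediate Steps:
n = 25 (n = (½)*50 = 25)
P = -50 (P = -75 + 25 = -50)
a = -50
w(J, N) = (109 + N)*(J + N) (w(J, N) = (N + J)*(N + 109) = (J + N)*(109 + N) = (109 + N)*(J + N))
w(s(-1), 84 - 15) - l(126, a) = ((84 - 15)² + 109*(-11) + 109*(84 - 15) - 11*(84 - 15)) - 1*126 = (69² - 1199 + 109*69 - 11*69) - 126 = (4761 - 1199 + 7521 - 759) - 126 = 10324 - 126 = 10198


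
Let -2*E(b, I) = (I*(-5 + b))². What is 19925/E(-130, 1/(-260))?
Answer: -107754400/729 ≈ -1.4781e+5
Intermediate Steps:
E(b, I) = -I²*(-5 + b)²/2
19925/E(-130, 1/(-260)) = 19925/((-(1/(-260))²*(-5 - 130)²/2)) = 19925/((-½*(-1/260)²*(-135)²)) = 19925/((-½*1/67600*18225)) = 19925/(-729/5408) = 19925*(-5408/729) = -107754400/729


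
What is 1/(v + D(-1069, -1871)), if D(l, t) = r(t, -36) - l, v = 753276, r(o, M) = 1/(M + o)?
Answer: 1907/1438535914 ≈ 1.3257e-6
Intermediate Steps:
D(l, t) = 1/(-36 + t) - l
1/(v + D(-1069, -1871)) = 1/(753276 + (1 - 1*(-1069)*(-36 - 1871))/(-36 - 1871)) = 1/(753276 + (1 - 1*(-1069)*(-1907))/(-1907)) = 1/(753276 - (1 - 2038583)/1907) = 1/(753276 - 1/1907*(-2038582)) = 1/(753276 + 2038582/1907) = 1/(1438535914/1907) = 1907/1438535914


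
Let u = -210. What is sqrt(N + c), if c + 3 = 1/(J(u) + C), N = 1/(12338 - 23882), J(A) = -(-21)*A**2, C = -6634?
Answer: 29*I*sqrt(25118959410369006)/2653578876 ≈ 1.7321*I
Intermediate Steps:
J(A) = 21*A**2
N = -1/11544 (N = 1/(-11544) = -1/11544 ≈ -8.6625e-5)
c = -2758397/919466 (c = -3 + 1/(21*(-210)**2 - 6634) = -3 + 1/(21*44100 - 6634) = -3 + 1/(926100 - 6634) = -3 + 1/919466 = -2758397/919466 ≈ -3.0000)
sqrt(N + c) = sqrt(-1/11544 - 2758397/919466) = sqrt(-15921927217/5307157752) = 29*I*sqrt(25118959410369006)/2653578876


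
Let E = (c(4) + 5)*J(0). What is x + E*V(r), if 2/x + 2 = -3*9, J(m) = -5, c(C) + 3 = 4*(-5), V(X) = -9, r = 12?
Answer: -23492/29 ≈ -810.07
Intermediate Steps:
c(C) = -23 (c(C) = -3 + 4*(-5) = -3 - 20 = -23)
x = -2/29 (x = 2/(-2 - 3*9) = 2/(-2 - 27) = 2/(-29) = 2*(-1/29) = -2/29 ≈ -0.068966)
E = 90 (E = (-23 + 5)*(-5) = -18*(-5) = 90)
x + E*V(r) = -2/29 + 90*(-9) = -2/29 - 810 = -23492/29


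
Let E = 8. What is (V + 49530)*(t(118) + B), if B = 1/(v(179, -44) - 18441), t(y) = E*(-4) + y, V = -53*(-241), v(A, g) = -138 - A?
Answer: 100506389661/18758 ≈ 5.3581e+6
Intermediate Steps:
V = 12773
t(y) = -32 + y (t(y) = 8*(-4) + y = -32 + y)
B = -1/18758 (B = 1/((-138 - 1*179) - 18441) = 1/((-138 - 179) - 18441) = 1/(-317 - 18441) = 1/(-18758) = -1/18758 ≈ -5.3311e-5)
(V + 49530)*(t(118) + B) = (12773 + 49530)*((-32 + 118) - 1/18758) = 62303*(86 - 1/18758) = 62303*(1613187/18758) = 100506389661/18758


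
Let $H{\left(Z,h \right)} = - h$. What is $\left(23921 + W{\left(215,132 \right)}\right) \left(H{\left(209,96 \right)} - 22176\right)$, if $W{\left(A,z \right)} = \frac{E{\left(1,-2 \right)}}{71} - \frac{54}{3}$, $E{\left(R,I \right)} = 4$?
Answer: $- \frac{37798189824}{71} \approx -5.3237 \cdot 10^{8}$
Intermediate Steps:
$W{\left(A,z \right)} = - \frac{1274}{71}$ ($W{\left(A,z \right)} = \frac{4}{71} - \frac{54}{3} = 4 \cdot \frac{1}{71} - 18 = \frac{4}{71} - 18 = - \frac{1274}{71}$)
$\left(23921 + W{\left(215,132 \right)}\right) \left(H{\left(209,96 \right)} - 22176\right) = \left(23921 - \frac{1274}{71}\right) \left(\left(-1\right) 96 - 22176\right) = \frac{1697117 \left(-96 - 22176\right)}{71} = \frac{1697117}{71} \left(-22272\right) = - \frac{37798189824}{71}$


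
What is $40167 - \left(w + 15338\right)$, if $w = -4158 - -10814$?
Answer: $18173$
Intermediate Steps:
$w = 6656$ ($w = -4158 + 10814 = 6656$)
$40167 - \left(w + 15338\right) = 40167 - \left(6656 + 15338\right) = 40167 - 21994 = 18173$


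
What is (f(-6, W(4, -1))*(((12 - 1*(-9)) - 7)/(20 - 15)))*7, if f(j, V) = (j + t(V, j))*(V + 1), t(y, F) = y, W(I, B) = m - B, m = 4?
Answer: -588/5 ≈ -117.60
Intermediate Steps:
W(I, B) = 4 - B
f(j, V) = (1 + V)*(V + j) (f(j, V) = (j + V)*(V + 1) = (V + j)*(1 + V) = (1 + V)*(V + j))
(f(-6, W(4, -1))*(((12 - 1*(-9)) - 7)/(20 - 15)))*7 = (((4 - 1*(-1)) - 6 + (4 - 1*(-1))**2 + (4 - 1*(-1))*(-6))*(((12 - 1*(-9)) - 7)/(20 - 15)))*7 = (((4 + 1) - 6 + (4 + 1)**2 + (4 + 1)*(-6))*(((12 + 9) - 7)/5))*7 = ((5 - 6 + 5**2 + 5*(-6))*((21 - 7)*(1/5)))*7 = ((5 - 6 + 25 - 30)*(14*(1/5)))*7 = -6*14/5*7 = -84/5*7 = -588/5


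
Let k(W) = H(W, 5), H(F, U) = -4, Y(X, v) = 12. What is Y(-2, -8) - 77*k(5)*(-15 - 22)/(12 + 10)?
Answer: -506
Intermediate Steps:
k(W) = -4
Y(-2, -8) - 77*k(5)*(-15 - 22)/(12 + 10) = 12 - (-308)*(-15 - 22)/(12 + 10) = 12 - (-308)*(-37/22) = 12 - (-308)*(-37*1/22) = 12 - (-308)*(-37)/22 = 12 - 77*74/11 = 12 - 518 = -506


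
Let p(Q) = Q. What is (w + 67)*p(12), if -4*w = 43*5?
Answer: 159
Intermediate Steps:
w = -215/4 (w = -43*5/4 = -¼*215 = -215/4 ≈ -53.750)
(w + 67)*p(12) = (-215/4 + 67)*12 = (53/4)*12 = 159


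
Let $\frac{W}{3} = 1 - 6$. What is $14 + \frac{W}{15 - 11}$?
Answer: $\frac{41}{4} \approx 10.25$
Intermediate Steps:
$W = -15$ ($W = 3 \left(1 - 6\right) = 3 \left(-5\right) = -15$)
$14 + \frac{W}{15 - 11} = 14 - \frac{15}{15 - 11} = 14 - \frac{15}{4} = \frac{41}{4}$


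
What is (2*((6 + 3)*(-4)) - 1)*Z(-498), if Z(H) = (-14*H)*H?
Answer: 253460088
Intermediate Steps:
Z(H) = -14*H²
(2*((6 + 3)*(-4)) - 1)*Z(-498) = (2*((6 + 3)*(-4)) - 1)*(-14*(-498)²) = (2*(9*(-4)) - 1)*(-14*248004) = (2*(-36) - 1)*(-3472056) = (-72 - 1)*(-3472056) = -73*(-3472056) = 253460088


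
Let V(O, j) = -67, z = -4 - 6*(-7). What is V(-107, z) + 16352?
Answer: 16285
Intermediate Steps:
z = 38 (z = -4 + 42 = 38)
V(-107, z) + 16352 = -67 + 16352 = 16285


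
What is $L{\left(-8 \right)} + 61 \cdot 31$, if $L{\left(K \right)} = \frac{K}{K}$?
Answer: $1892$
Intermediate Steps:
$L{\left(K \right)} = 1$
$L{\left(-8 \right)} + 61 \cdot 31 = 1 + 61 \cdot 31 = 1 + 1891 = 1892$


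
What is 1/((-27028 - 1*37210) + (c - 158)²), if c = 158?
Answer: -1/64238 ≈ -1.5567e-5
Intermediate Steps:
1/((-27028 - 1*37210) + (c - 158)²) = 1/((-27028 - 1*37210) + (158 - 158)²) = 1/((-27028 - 37210) + 0²) = 1/(-64238 + 0) = 1/(-64238) = -1/64238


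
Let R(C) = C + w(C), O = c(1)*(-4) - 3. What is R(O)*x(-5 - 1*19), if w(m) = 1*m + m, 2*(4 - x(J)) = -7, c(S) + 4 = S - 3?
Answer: 945/2 ≈ 472.50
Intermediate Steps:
c(S) = -7 + S (c(S) = -4 + (S - 3) = -4 + (-3 + S) = -7 + S)
x(J) = 15/2 (x(J) = 4 - ½*(-7) = 4 + 7/2 = 15/2)
w(m) = 2*m (w(m) = m + m = 2*m)
O = 21 (O = (-7 + 1)*(-4) - 3 = -6*(-4) - 3 = 24 - 3 = 21)
R(C) = 3*C (R(C) = C + 2*C = 3*C)
R(O)*x(-5 - 1*19) = (3*21)*(15/2) = 63*(15/2) = 945/2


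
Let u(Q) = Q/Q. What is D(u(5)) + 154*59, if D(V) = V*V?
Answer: 9087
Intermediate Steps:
u(Q) = 1
D(V) = V²
D(u(5)) + 154*59 = 1² + 154*59 = 1 + 9086 = 9087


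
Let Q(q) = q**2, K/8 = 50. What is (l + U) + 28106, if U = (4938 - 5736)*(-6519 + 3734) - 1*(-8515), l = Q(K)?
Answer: 2419051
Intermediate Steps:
K = 400 (K = 8*50 = 400)
l = 160000 (l = 400**2 = 160000)
U = 2230945 (U = -798*(-2785) + 8515 = 2222430 + 8515 = 2230945)
(l + U) + 28106 = (160000 + 2230945) + 28106 = 2390945 + 28106 = 2419051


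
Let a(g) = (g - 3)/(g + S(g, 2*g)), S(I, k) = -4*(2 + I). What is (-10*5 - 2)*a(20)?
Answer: 13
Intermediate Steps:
S(I, k) = -8 - 4*I
a(g) = (-3 + g)/(-8 - 3*g) (a(g) = (g - 3)/(g + (-8 - 4*g)) = (-3 + g)/(-8 - 3*g))
(-10*5 - 2)*a(20) = (-10*5 - 2)*((3 - 1*20)/(8 + 3*20)) = (-5*10 - 2)*((3 - 20)/(8 + 60)) = (-50 - 2)*(-17/68) = -13*(-17)/17 = -52*(-¼) = 13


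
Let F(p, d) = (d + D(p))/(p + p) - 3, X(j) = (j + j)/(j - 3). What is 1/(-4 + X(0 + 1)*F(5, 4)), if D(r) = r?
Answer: -10/19 ≈ -0.52632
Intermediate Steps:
X(j) = 2*j/(-3 + j) (X(j) = (2*j)/(-3 + j) = 2*j/(-3 + j))
F(p, d) = -3 + (d + p)/(2*p) (F(p, d) = (d + p)/(p + p) - 3 = (d + p)/((2*p)) - 3 = (d + p)*(1/(2*p)) - 3 = (d + p)/(2*p) - 3 = -3 + (d + p)/(2*p))
1/(-4 + X(0 + 1)*F(5, 4)) = 1/(-4 + (2*(0 + 1)/(-3 + (0 + 1)))*((½)*(4 - 5*5)/5)) = 1/(-4 + (2*1/(-3 + 1))*((½)*(⅕)*(4 - 25))) = 1/(-4 + (2*1/(-2))*((½)*(⅕)*(-21))) = 1/(-4 + (2*1*(-½))*(-21/10)) = 1/(-4 - 1*(-21/10)) = 1/(-4 + 21/10) = 1/(-19/10) = -10/19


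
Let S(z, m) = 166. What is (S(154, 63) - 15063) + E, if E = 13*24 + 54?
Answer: -14531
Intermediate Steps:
E = 366 (E = 312 + 54 = 366)
(S(154, 63) - 15063) + E = (166 - 15063) + 366 = -14897 + 366 = -14531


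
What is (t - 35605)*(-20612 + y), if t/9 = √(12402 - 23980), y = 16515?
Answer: 145873685 - 36873*I*√11578 ≈ 1.4587e+8 - 3.9676e+6*I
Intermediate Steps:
t = 9*I*√11578 (t = 9*√(12402 - 23980) = 9*√(-11578) = 9*(I*√11578) = 9*I*√11578 ≈ 968.41*I)
(t - 35605)*(-20612 + y) = (9*I*√11578 - 35605)*(-20612 + 16515) = (-35605 + 9*I*√11578)*(-4097) = 145873685 - 36873*I*√11578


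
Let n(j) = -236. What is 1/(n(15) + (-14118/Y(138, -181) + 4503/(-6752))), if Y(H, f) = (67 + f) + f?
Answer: -1991840/376077889 ≈ -0.0052963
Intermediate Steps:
Y(H, f) = 67 + 2*f
1/(n(15) + (-14118/Y(138, -181) + 4503/(-6752))) = 1/(-236 + (-14118/(67 + 2*(-181)) + 4503/(-6752))) = 1/(-236 + (-14118/(67 - 362) + 4503*(-1/6752))) = 1/(-236 + (-14118/(-295) - 4503/6752)) = 1/(-236 + (-14118*(-1/295) - 4503/6752)) = 1/(-236 + (14118/295 - 4503/6752)) = 1/(-236 + 93996351/1991840) = 1/(-376077889/1991840) = -1991840/376077889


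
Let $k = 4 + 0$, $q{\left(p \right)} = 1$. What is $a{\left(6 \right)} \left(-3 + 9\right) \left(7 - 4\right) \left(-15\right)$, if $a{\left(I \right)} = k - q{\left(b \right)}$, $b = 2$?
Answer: $-810$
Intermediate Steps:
$k = 4$
$a{\left(I \right)} = 3$ ($a{\left(I \right)} = 4 - 1 = 3$)
$a{\left(6 \right)} \left(-3 + 9\right) \left(7 - 4\right) \left(-15\right) = 3 \left(-3 + 9\right) \left(7 - 4\right) \left(-15\right) = 3 \cdot 6 \cdot 3 \left(-15\right) = 3 \cdot 18 \left(-15\right) = 54 \left(-15\right) = -810$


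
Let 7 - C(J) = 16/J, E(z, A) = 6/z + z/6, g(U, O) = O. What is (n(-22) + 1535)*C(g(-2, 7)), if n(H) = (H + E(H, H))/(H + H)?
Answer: 557419/77 ≈ 7239.2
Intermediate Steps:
E(z, A) = 6/z + z/6 (E(z, A) = 6/z + z*(⅙) = 6/z + z/6)
C(J) = 7 - 16/J
n(H) = (6/H + 7*H/6)/(2*H) (n(H) = (H + (6/H + H/6))/(H + H) = (6/H + 7*H/6)/((2*H)) = (6/H + 7*H/6)*(1/(2*H)) = (6/H + 7*H/6)/(2*H))
(n(-22) + 1535)*C(g(-2, 7)) = ((7/12 + 3/(-22)²) + 1535)*(7 - 16/7) = ((7/12 + 3*(1/484)) + 1535)*(7 - 16*⅐) = ((7/12 + 3/484) + 1535)*(7 - 16/7) = (214/363 + 1535)*(33/7) = (557419/363)*(33/7) = 557419/77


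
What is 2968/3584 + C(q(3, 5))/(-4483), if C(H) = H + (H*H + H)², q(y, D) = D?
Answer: 179679/286912 ≈ 0.62625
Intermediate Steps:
C(H) = H + (H + H²)² (C(H) = H + (H² + H)² = H + (H + H²)²)
2968/3584 + C(q(3, 5))/(-4483) = 2968/3584 + (5*(1 + 5*(1 + 5)²))/(-4483) = 2968*(1/3584) + (5*(1 + 5*6²))*(-1/4483) = 53/64 + (5*(1 + 5*36))*(-1/4483) = 53/64 + (5*(1 + 180))*(-1/4483) = 53/64 + (5*181)*(-1/4483) = 53/64 + 905*(-1/4483) = 53/64 - 905/4483 = 179679/286912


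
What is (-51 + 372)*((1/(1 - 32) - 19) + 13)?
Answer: -60027/31 ≈ -1936.4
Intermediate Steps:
(-51 + 372)*((1/(1 - 32) - 19) + 13) = 321*((1/(-31) - 19) + 13) = 321*((-1/31 - 19) + 13) = 321*(-590/31 + 13) = 321*(-187/31) = -60027/31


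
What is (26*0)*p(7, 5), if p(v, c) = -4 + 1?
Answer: 0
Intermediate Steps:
p(v, c) = -3
(26*0)*p(7, 5) = (26*0)*(-3) = 0*(-3) = 0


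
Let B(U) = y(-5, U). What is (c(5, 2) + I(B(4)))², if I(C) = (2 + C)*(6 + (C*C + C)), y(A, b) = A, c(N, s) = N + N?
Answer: 4624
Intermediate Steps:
c(N, s) = 2*N
B(U) = -5
I(C) = (2 + C)*(6 + C + C²) (I(C) = (2 + C)*(6 + (C² + C)) = (2 + C)*(6 + (C + C²)) = (2 + C)*(6 + C + C²))
(c(5, 2) + I(B(4)))² = (2*5 + (12 + (-5)³ + 3*(-5)² + 8*(-5)))² = (10 + (12 - 125 + 3*25 - 40))² = (10 + (12 - 125 + 75 - 40))² = (10 - 78)² = (-68)² = 4624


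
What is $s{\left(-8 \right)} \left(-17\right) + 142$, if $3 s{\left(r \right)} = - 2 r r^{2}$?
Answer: $- \frac{16982}{3} \approx -5660.7$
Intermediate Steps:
$s{\left(r \right)} = - \frac{2 r^{3}}{3}$ ($s{\left(r \right)} = \frac{- 2 r r^{2}}{3} = \frac{\left(-2\right) r^{3}}{3} = - \frac{2 r^{3}}{3}$)
$s{\left(-8 \right)} \left(-17\right) + 142 = - \frac{2 \left(-8\right)^{3}}{3} \left(-17\right) + 142 = \left(- \frac{2}{3}\right) \left(-512\right) \left(-17\right) + 142 = \frac{1024}{3} \left(-17\right) + 142 = - \frac{17408}{3} + 142 = - \frac{16982}{3}$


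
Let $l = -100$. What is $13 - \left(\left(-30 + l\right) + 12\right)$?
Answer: $131$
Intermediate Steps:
$13 - \left(\left(-30 + l\right) + 12\right) = 13 - \left(\left(-30 - 100\right) + 12\right) = 13 - \left(-130 + 12\right) = 13 - -118 = 13 + 118 = 131$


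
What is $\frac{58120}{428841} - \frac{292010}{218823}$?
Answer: $- \frac{37502622550}{31280091381} \approx -1.1989$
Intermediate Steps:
$\frac{58120}{428841} - \frac{292010}{218823} = - \frac{37502622550}{31280091381}$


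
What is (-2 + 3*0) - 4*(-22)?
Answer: 86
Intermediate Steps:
(-2 + 3*0) - 4*(-22) = (-2 + 0) + 88 = -2 + 88 = 86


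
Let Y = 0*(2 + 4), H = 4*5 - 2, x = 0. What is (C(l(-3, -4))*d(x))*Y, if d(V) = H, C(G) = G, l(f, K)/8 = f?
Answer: 0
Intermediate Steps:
l(f, K) = 8*f
H = 18 (H = 20 - 2 = 18)
d(V) = 18
Y = 0 (Y = 0*6 = 0)
(C(l(-3, -4))*d(x))*Y = ((8*(-3))*18)*0 = -24*18*0 = -432*0 = 0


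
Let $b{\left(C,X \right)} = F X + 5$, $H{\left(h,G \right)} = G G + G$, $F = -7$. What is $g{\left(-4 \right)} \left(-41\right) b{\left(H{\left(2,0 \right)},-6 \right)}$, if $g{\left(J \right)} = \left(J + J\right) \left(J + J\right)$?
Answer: $-123328$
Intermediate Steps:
$g{\left(J \right)} = 4 J^{2}$ ($g{\left(J \right)} = 2 J 2 J = 4 J^{2}$)
$H{\left(h,G \right)} = G + G^{2}$ ($H{\left(h,G \right)} = G^{2} + G = G + G^{2}$)
$b{\left(C,X \right)} = 5 - 7 X$ ($b{\left(C,X \right)} = - 7 X + 5 = 5 - 7 X$)
$g{\left(-4 \right)} \left(-41\right) b{\left(H{\left(2,0 \right)},-6 \right)} = 4 \left(-4\right)^{2} \left(-41\right) \left(5 - -42\right) = 4 \cdot 16 \left(-41\right) \left(5 + 42\right) = 64 \left(-41\right) 47 = \left(-2624\right) 47 = -123328$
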